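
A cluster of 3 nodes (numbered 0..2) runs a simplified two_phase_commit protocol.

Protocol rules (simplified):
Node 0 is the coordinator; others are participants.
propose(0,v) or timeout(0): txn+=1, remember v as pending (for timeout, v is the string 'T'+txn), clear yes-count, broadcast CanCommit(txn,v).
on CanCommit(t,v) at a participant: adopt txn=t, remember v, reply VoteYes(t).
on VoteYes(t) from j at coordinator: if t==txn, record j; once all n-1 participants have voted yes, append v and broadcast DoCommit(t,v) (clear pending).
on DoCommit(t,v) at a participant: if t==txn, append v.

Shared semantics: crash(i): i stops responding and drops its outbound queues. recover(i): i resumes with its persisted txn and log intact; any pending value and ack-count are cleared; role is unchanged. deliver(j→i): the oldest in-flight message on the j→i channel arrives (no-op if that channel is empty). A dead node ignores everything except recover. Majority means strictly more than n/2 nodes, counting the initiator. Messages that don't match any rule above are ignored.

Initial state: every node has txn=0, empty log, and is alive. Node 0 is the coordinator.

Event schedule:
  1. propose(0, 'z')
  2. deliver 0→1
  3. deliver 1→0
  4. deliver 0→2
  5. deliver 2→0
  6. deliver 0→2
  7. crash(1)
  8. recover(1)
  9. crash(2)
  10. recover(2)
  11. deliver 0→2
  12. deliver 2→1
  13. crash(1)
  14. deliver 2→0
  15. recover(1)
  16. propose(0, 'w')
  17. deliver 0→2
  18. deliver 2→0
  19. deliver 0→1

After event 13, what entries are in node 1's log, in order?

1. propose(0,'z'):  <0:coor t1 ->
2. deliver 0→1:  <1:part t1 ->
3. deliver 1→0:  nop
4. deliver 0→2:  <2:part t1 ->
5. deliver 2→0:  <0:coor t1 z>
6. deliver 0→2:  <2:part t1 z>
7. crash(1):  <1:✗part t1 ->
8. recover(1):  <1:part t1 ->
9. crash(2):  <2:✗part t1 z>
10. recover(2):  <2:part t1 z>
11. deliver 0→2:  nop
12. deliver 2→1:  nop
13. crash(1):  <1:✗part t1 ->

empty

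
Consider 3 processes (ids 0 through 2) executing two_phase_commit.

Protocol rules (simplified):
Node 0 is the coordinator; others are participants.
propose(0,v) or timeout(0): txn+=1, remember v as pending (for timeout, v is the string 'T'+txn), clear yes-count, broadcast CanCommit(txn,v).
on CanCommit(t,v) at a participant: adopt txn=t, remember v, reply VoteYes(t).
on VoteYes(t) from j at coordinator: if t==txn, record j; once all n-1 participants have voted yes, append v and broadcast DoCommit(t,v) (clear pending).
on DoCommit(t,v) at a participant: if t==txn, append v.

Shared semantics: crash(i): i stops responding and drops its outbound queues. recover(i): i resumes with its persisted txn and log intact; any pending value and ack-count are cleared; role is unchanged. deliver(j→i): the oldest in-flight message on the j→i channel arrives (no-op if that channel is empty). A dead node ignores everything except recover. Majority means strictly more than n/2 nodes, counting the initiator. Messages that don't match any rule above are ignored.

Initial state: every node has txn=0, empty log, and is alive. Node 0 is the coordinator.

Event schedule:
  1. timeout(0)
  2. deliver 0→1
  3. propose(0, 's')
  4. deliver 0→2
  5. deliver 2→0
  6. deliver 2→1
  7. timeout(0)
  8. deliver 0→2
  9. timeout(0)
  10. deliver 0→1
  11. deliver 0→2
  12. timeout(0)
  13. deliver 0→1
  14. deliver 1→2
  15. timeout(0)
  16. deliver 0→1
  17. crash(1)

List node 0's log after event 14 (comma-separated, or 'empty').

empty

1. timeout(0):  <0:coor t1 ->
2. deliver 0→1:  <1:part t1 ->
3. propose(0,'s'):  <0:coor t2 ->
4. deliver 0→2:  <2:part t1 ->
5. deliver 2→0:  nop
6. deliver 2→1:  nop
7. timeout(0):  <0:coor t3 ->
8. deliver 0→2:  <2:part t2 ->
9. timeout(0):  <0:coor t4 ->
10. deliver 0→1:  <1:part t2 ->
11. deliver 0→2:  <2:part t3 ->
12. timeout(0):  <0:coor t5 ->
13. deliver 0→1:  <1:part t3 ->
14. deliver 1→2:  nop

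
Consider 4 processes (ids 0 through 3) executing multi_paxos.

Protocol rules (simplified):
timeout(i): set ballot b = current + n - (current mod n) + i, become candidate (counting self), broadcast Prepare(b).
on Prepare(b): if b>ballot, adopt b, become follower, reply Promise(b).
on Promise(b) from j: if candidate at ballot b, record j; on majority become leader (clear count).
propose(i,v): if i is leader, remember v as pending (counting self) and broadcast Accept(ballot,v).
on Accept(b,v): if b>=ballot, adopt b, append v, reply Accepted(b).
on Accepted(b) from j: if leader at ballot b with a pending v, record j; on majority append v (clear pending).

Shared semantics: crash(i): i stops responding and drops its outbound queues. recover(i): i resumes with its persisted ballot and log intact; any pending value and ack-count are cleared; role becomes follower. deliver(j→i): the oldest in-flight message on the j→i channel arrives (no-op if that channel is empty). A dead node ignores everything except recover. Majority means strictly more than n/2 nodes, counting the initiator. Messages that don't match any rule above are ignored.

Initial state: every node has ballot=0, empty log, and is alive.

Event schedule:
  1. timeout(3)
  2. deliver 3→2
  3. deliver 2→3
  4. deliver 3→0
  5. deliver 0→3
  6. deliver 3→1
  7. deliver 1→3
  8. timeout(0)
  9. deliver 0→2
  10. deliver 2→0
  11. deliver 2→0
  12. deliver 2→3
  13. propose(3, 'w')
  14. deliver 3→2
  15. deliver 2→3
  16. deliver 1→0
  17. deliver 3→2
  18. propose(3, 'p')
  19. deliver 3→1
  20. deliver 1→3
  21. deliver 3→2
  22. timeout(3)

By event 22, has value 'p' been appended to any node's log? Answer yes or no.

no

[1] timeout(3) → N3(cand b7 [-])
[2] deliver 3→2 → N2(foll b7 [-])
[3] deliver 2→3 → ∅
[4] deliver 3→0 → N0(foll b7 [-])
[5] deliver 0→3 → N3(lead b7 [-])
[6] deliver 3→1 → N1(foll b7 [-])
[7] deliver 1→3 → ∅
[8] timeout(0) → N0(cand b8 [-])
[9] deliver 0→2 → N2(foll b8 [-])
[10] deliver 2→0 → ∅
[11] deliver 2→0 → ∅
[12] deliver 2→3 → ∅
[13] propose(3,'w') → ∅
[14] deliver 3→2 → ∅
[15] deliver 2→3 → ∅
[16] deliver 1→0 → ∅
[17] deliver 3→2 → ∅
[18] propose(3,'p') → ∅
[19] deliver 3→1 → N1(foll b7 [w])
[20] deliver 1→3 → ∅
[21] deliver 3→2 → ∅
[22] timeout(3) → N3(cand b11 [-])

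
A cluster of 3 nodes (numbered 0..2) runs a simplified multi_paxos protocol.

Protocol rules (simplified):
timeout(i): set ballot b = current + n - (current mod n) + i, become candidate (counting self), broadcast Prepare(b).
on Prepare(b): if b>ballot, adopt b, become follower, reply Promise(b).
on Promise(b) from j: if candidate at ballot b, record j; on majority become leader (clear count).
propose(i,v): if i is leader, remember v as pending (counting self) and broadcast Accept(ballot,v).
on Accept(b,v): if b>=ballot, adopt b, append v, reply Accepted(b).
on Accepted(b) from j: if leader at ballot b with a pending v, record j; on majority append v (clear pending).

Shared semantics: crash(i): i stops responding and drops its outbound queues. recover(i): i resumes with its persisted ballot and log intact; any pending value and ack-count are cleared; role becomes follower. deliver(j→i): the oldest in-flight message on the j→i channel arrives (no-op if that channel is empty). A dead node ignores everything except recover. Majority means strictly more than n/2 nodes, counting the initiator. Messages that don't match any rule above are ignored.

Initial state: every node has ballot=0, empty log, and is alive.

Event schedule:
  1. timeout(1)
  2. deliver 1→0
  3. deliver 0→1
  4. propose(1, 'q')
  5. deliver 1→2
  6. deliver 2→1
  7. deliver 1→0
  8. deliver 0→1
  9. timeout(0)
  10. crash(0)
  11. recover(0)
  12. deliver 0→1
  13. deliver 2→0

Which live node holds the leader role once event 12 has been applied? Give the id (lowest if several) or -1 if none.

1

1. timeout(1):  <1:cand b4 ->
2. deliver 1→0:  <0:foll b4 ->
3. deliver 0→1:  <1:lead b4 ->
4. propose(1,'q'):  nop
5. deliver 1→2:  <2:foll b4 ->
6. deliver 2→1:  nop
7. deliver 1→0:  <0:foll b4 q>
8. deliver 0→1:  <1:lead b4 q>
9. timeout(0):  <0:cand b6 q>
10. crash(0):  <0:✗cand b6 q>
11. recover(0):  <0:foll b6 q>
12. deliver 0→1:  nop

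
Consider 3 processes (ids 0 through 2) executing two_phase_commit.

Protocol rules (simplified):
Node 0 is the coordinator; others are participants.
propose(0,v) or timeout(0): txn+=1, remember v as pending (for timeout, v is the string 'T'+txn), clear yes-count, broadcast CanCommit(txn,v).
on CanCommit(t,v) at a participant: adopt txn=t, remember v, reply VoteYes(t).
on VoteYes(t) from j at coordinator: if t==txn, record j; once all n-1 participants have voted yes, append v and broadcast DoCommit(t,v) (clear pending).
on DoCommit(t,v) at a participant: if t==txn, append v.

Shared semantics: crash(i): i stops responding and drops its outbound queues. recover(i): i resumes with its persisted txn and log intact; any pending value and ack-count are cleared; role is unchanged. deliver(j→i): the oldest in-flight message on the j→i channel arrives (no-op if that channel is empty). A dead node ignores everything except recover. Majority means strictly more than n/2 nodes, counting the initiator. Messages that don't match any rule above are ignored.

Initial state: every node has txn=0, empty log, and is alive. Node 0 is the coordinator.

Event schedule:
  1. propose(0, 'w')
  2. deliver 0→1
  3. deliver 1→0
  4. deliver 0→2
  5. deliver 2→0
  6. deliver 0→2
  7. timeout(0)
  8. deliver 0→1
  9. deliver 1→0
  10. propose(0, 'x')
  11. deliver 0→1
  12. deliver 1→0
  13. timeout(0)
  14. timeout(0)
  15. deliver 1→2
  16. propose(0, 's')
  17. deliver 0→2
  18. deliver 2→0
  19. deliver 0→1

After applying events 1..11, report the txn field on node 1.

e1 propose(0,'w'): 0[coor,t=1,-]
e2 deliver 0→1: 1[part,t=1,-]
e3 deliver 1→0: ·
e4 deliver 0→2: 2[part,t=1,-]
e5 deliver 2→0: 0[coor,t=1,w]
e6 deliver 0→2: 2[part,t=1,w]
e7 timeout(0): 0[coor,t=2,w]
e8 deliver 0→1: 1[part,t=1,w]
e9 deliver 1→0: ·
e10 propose(0,'x'): 0[coor,t=3,w]
e11 deliver 0→1: 1[part,t=2,w]

2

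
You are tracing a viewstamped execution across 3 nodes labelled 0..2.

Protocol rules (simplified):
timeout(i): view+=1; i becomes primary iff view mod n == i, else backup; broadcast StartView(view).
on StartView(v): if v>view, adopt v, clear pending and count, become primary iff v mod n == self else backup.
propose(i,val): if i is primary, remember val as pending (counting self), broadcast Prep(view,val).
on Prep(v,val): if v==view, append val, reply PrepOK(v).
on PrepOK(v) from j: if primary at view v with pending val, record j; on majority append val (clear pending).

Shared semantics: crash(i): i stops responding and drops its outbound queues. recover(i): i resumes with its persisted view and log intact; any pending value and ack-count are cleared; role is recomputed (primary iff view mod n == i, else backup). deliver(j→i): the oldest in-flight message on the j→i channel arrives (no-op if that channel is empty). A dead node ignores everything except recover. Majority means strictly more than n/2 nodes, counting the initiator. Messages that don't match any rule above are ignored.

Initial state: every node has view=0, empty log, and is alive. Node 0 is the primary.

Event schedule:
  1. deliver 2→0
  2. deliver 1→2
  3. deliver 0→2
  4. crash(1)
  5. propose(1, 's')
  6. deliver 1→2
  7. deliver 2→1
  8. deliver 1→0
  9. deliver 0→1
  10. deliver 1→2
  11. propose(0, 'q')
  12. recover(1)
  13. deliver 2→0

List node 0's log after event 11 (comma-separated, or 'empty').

empty

step 1 deliver 2→0: —
step 2 deliver 1→2: —
step 3 deliver 0→2: —
step 4 crash(1): 1={✗back,v=0,log=-}
step 5 propose(1,'s'): —
step 6 deliver 1→2: —
step 7 deliver 2→1: —
step 8 deliver 1→0: —
step 9 deliver 0→1: —
step 10 deliver 1→2: —
step 11 propose(0,'q'): —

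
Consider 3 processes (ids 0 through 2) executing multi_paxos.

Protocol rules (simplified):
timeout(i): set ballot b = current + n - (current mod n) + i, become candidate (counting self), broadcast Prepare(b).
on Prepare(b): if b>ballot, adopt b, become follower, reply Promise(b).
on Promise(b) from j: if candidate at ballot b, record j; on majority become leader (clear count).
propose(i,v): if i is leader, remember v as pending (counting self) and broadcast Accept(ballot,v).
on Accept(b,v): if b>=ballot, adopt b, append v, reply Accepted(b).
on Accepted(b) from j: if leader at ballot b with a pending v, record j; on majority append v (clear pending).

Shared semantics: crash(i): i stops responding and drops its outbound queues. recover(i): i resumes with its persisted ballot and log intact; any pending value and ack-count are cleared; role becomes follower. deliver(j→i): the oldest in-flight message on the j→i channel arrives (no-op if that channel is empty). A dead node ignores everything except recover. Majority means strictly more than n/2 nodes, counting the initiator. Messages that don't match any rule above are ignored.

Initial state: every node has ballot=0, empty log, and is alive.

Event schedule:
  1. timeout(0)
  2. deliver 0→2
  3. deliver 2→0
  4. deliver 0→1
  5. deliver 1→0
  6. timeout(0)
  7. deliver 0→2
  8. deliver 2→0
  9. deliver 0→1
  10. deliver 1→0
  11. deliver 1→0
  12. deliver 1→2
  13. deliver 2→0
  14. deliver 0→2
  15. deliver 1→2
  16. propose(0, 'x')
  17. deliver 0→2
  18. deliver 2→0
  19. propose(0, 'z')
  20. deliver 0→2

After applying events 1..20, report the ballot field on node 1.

e1 timeout(0): 0[cand,b=3,-]
e2 deliver 0→2: 2[foll,b=3,-]
e3 deliver 2→0: 0[lead,b=3,-]
e4 deliver 0→1: 1[foll,b=3,-]
e5 deliver 1→0: ·
e6 timeout(0): 0[cand,b=6,-]
e7 deliver 0→2: 2[foll,b=6,-]
e8 deliver 2→0: 0[lead,b=6,-]
e9 deliver 0→1: 1[foll,b=6,-]
e10 deliver 1→0: ·
e11 deliver 1→0: ·
e12 deliver 1→2: ·
e13 deliver 2→0: ·
e14 deliver 0→2: ·
e15 deliver 1→2: ·
e16 propose(0,'x'): ·
e17 deliver 0→2: 2[foll,b=6,x]
e18 deliver 2→0: 0[lead,b=6,x]
e19 propose(0,'z'): ·
e20 deliver 0→2: 2[foll,b=6,x,z]

6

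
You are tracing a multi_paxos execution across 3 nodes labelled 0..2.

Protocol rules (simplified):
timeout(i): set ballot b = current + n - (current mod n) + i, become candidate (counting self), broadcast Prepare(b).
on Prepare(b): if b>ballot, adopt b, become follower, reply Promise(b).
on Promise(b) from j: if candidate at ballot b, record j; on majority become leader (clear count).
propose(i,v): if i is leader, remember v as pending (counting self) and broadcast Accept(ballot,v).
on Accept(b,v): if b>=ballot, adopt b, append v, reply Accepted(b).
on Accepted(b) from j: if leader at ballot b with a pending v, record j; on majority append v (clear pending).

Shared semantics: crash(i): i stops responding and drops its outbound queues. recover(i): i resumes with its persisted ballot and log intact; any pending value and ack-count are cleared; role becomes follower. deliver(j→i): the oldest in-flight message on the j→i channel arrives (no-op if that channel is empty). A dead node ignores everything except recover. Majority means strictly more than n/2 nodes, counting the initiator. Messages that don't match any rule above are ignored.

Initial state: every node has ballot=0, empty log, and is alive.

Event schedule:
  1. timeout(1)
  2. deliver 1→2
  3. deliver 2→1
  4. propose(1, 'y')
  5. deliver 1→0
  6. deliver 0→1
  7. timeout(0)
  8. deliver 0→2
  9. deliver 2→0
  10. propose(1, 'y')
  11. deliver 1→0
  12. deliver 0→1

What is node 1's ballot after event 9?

4

1. timeout(1):  <1:cand b4 ->
2. deliver 1→2:  <2:foll b4 ->
3. deliver 2→1:  <1:lead b4 ->
4. propose(1,'y'):  nop
5. deliver 1→0:  <0:foll b4 ->
6. deliver 0→1:  nop
7. timeout(0):  <0:cand b6 ->
8. deliver 0→2:  <2:foll b6 ->
9. deliver 2→0:  <0:lead b6 ->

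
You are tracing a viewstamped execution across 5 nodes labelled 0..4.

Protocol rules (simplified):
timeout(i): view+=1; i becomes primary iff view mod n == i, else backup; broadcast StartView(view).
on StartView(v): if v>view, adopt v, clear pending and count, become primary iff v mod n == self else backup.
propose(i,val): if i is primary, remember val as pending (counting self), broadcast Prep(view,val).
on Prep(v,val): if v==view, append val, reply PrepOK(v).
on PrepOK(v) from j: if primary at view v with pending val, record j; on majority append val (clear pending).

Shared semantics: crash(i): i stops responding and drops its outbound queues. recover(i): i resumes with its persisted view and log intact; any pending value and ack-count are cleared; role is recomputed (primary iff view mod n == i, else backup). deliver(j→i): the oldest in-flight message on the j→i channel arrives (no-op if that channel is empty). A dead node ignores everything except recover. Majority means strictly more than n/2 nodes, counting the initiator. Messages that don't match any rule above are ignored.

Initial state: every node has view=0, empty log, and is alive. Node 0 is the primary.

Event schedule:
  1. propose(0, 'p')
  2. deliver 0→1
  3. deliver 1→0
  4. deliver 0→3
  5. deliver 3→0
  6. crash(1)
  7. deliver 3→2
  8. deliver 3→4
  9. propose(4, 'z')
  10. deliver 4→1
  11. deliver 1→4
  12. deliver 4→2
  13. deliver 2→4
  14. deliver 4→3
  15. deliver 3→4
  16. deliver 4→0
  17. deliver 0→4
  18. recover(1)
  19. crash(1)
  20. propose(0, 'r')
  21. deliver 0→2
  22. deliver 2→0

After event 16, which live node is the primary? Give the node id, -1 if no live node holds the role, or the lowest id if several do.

after 1 — propose(0,'p'): ·
after 2 — deliver 0→1: n1:back/v0/[p]
after 3 — deliver 1→0: ·
after 4 — deliver 0→3: n3:back/v0/[p]
after 5 — deliver 3→0: n0:prim/v0/[p]
after 6 — crash(1): n1:✗back/v0/[p]
after 7 — deliver 3→2: ·
after 8 — deliver 3→4: ·
after 9 — propose(4,'z'): ·
after 10 — deliver 4→1: ·
after 11 — deliver 1→4: ·
after 12 — deliver 4→2: ·
after 13 — deliver 2→4: ·
after 14 — deliver 4→3: ·
after 15 — deliver 3→4: ·
after 16 — deliver 4→0: ·

0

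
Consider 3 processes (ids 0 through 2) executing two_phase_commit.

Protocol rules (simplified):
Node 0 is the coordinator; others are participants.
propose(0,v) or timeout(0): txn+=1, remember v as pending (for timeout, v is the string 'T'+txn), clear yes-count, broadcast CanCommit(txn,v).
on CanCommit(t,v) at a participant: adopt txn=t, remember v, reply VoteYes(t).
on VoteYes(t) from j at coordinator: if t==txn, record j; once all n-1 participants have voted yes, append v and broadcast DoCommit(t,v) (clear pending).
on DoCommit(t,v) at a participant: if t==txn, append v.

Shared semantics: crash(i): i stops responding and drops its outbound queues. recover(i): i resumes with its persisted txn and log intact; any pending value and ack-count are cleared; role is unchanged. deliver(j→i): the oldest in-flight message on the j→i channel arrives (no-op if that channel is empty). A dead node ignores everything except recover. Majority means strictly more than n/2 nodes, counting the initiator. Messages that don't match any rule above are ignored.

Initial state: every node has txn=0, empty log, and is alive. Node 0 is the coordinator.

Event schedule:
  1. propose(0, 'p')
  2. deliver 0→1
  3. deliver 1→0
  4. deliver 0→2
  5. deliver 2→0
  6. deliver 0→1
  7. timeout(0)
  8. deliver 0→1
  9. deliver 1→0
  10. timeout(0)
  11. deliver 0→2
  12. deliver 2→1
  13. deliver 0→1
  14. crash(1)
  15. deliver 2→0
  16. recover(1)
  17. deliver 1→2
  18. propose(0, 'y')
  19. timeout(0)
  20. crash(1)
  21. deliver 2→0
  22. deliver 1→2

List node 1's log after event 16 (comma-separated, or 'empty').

1. propose(0,'p'):  <0:coor t1 ->
2. deliver 0→1:  <1:part t1 ->
3. deliver 1→0:  nop
4. deliver 0→2:  <2:part t1 ->
5. deliver 2→0:  <0:coor t1 p>
6. deliver 0→1:  <1:part t1 p>
7. timeout(0):  <0:coor t2 p>
8. deliver 0→1:  <1:part t2 p>
9. deliver 1→0:  nop
10. timeout(0):  <0:coor t3 p>
11. deliver 0→2:  <2:part t1 p>
12. deliver 2→1:  nop
13. deliver 0→1:  <1:part t3 p>
14. crash(1):  <1:✗part t3 p>
15. deliver 2→0:  nop
16. recover(1):  <1:part t3 p>

p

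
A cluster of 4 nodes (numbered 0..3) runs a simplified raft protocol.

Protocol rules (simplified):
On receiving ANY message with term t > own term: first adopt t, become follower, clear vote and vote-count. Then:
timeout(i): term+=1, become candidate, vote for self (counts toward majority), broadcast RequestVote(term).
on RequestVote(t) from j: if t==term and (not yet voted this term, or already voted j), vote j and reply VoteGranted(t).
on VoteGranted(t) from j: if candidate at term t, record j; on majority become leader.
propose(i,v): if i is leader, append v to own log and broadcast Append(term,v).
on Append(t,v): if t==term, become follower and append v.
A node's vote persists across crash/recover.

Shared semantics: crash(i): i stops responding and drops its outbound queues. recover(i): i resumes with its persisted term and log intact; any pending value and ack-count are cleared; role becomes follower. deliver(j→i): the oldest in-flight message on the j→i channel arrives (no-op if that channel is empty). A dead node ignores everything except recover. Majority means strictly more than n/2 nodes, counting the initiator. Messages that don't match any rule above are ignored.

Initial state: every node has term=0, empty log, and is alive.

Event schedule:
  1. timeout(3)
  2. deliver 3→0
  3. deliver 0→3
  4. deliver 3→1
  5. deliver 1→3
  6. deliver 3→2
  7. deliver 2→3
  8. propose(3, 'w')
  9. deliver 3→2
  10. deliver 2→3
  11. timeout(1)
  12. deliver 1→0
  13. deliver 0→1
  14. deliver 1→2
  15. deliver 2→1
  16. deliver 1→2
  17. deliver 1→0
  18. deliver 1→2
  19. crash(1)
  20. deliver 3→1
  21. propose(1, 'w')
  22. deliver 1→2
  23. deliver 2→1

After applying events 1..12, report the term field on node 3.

1

[1] timeout(3) → N3(cand t1 [-])
[2] deliver 3→0 → N0(foll t1 [-])
[3] deliver 0→3 → ∅
[4] deliver 3→1 → N1(foll t1 [-])
[5] deliver 1→3 → N3(lead t1 [-])
[6] deliver 3→2 → N2(foll t1 [-])
[7] deliver 2→3 → ∅
[8] propose(3,'w') → N3(lead t1 [w])
[9] deliver 3→2 → N2(foll t1 [w])
[10] deliver 2→3 → ∅
[11] timeout(1) → N1(cand t2 [-])
[12] deliver 1→0 → N0(foll t2 [-])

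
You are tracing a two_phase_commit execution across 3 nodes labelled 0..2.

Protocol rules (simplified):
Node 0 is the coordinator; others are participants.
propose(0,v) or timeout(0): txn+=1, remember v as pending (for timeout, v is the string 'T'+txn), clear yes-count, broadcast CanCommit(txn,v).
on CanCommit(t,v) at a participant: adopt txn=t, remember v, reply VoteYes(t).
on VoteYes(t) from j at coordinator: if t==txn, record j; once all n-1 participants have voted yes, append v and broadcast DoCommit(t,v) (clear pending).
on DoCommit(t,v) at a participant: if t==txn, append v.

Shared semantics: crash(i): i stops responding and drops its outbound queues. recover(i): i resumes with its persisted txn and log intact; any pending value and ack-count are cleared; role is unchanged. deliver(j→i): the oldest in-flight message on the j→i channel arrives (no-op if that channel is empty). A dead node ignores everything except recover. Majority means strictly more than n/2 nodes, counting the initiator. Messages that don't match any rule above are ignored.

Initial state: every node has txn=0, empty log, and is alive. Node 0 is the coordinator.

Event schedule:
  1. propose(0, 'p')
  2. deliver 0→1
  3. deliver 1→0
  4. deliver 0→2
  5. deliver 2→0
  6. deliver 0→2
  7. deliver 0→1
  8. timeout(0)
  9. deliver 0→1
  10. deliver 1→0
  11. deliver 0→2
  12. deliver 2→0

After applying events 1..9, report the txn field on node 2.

1

after 1 — propose(0,'p'): n0:coor/t1/[-]
after 2 — deliver 0→1: n1:part/t1/[-]
after 3 — deliver 1→0: ·
after 4 — deliver 0→2: n2:part/t1/[-]
after 5 — deliver 2→0: n0:coor/t1/[p]
after 6 — deliver 0→2: n2:part/t1/[p]
after 7 — deliver 0→1: n1:part/t1/[p]
after 8 — timeout(0): n0:coor/t2/[p]
after 9 — deliver 0→1: n1:part/t2/[p]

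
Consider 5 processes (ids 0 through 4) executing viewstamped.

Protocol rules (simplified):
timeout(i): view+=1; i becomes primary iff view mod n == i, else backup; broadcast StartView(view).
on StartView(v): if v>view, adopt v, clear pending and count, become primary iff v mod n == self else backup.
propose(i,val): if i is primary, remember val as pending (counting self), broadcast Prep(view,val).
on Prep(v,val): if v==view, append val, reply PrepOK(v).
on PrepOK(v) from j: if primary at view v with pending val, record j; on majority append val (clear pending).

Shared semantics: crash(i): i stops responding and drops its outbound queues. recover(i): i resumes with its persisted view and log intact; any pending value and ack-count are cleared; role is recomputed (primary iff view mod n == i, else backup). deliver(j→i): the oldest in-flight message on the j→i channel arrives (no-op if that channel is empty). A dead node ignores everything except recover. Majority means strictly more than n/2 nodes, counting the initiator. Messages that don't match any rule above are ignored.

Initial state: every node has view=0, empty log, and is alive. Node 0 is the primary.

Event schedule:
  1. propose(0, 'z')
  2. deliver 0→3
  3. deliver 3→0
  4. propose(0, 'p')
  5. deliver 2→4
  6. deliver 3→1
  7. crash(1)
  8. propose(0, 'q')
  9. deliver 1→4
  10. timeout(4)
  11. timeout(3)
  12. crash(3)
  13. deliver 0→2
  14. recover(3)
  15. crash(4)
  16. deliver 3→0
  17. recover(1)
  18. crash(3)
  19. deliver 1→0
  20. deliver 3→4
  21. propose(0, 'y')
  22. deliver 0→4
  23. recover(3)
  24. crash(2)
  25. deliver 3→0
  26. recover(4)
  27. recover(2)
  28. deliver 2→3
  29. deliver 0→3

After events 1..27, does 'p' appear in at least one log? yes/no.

no

e1 propose(0,'z'): ·
e2 deliver 0→3: 3[back,v=0,z]
e3 deliver 3→0: ·
e4 propose(0,'p'): ·
e5 deliver 2→4: ·
e6 deliver 3→1: ·
e7 crash(1): 1[✗back,v=0,-]
e8 propose(0,'q'): ·
e9 deliver 1→4: ·
e10 timeout(4): 4[back,v=1,-]
e11 timeout(3): 3[back,v=1,z]
e12 crash(3): 3[✗back,v=1,z]
e13 deliver 0→2: 2[back,v=0,z]
e14 recover(3): 3[back,v=1,z]
e15 crash(4): 4[✗back,v=1,-]
e16 deliver 3→0: ·
e17 recover(1): 1[back,v=0,-]
e18 crash(3): 3[✗back,v=1,z]
e19 deliver 1→0: ·
e20 deliver 3→4: ·
e21 propose(0,'y'): ·
e22 deliver 0→4: ·
e23 recover(3): 3[back,v=1,z]
e24 crash(2): 2[✗back,v=0,z]
e25 deliver 3→0: ·
e26 recover(4): 4[back,v=1,-]
e27 recover(2): 2[back,v=0,z]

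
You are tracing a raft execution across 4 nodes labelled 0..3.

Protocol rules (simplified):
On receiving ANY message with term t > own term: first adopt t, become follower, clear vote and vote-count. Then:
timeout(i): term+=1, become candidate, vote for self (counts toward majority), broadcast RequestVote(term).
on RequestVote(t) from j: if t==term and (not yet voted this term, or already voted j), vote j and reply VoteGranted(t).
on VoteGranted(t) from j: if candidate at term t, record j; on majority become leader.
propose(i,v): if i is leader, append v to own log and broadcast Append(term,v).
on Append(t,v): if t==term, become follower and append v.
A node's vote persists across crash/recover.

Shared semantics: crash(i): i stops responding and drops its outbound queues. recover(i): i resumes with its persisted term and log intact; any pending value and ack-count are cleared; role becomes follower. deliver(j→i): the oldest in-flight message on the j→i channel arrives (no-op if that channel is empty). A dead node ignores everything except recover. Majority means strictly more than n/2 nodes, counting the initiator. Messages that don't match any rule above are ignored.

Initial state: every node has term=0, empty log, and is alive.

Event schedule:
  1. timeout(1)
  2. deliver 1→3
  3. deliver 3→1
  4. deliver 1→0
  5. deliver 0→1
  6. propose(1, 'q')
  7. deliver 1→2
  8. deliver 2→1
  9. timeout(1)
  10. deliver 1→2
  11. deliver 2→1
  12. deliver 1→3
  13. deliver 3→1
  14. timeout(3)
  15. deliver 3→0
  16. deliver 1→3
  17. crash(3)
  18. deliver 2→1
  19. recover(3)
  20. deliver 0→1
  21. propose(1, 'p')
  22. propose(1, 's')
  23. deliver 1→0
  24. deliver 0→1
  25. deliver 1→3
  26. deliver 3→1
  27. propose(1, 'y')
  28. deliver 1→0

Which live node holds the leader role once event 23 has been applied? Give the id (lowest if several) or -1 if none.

after 1 — timeout(1): n1:cand/t1/[-]
after 2 — deliver 1→3: n3:foll/t1/[-]
after 3 — deliver 3→1: ·
after 4 — deliver 1→0: n0:foll/t1/[-]
after 5 — deliver 0→1: n1:lead/t1/[-]
after 6 — propose(1,'q'): n1:lead/t1/[q]
after 7 — deliver 1→2: n2:foll/t1/[-]
after 8 — deliver 2→1: ·
after 9 — timeout(1): n1:cand/t2/[q]
after 10 — deliver 1→2: n2:foll/t1/[q]
after 11 — deliver 2→1: ·
after 12 — deliver 1→3: n3:foll/t1/[q]
after 13 — deliver 3→1: ·
after 14 — timeout(3): n3:cand/t2/[q]
after 15 — deliver 3→0: n0:foll/t2/[-]
after 16 — deliver 1→3: ·
after 17 — crash(3): n3:✗cand/t2/[q]
after 18 — deliver 2→1: ·
after 19 — recover(3): n3:foll/t2/[q]
after 20 — deliver 0→1: ·
after 21 — propose(1,'p'): ·
after 22 — propose(1,'s'): ·
after 23 — deliver 1→0: ·

-1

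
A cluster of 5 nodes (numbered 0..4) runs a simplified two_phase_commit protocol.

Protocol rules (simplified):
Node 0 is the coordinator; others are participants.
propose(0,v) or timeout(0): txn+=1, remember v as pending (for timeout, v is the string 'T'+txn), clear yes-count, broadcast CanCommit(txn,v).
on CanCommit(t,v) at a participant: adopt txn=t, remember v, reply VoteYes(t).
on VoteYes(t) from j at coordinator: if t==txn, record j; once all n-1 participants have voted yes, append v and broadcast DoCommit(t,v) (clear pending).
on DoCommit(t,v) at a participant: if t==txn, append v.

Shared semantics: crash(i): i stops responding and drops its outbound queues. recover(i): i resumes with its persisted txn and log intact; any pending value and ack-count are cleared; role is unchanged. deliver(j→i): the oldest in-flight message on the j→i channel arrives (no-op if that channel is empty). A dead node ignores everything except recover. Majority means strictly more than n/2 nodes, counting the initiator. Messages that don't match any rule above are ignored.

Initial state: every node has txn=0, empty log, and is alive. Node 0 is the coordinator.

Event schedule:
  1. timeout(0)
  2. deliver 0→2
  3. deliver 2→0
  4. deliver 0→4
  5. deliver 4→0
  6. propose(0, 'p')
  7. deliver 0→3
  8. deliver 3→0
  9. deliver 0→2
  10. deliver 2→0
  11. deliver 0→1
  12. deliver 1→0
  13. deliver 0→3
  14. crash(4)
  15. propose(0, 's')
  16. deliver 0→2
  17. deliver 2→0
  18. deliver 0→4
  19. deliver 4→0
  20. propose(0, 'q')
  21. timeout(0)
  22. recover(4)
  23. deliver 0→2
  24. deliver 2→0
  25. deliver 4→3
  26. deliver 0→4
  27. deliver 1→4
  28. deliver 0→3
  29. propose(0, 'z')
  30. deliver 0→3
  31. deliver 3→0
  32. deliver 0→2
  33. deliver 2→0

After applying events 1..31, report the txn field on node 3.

1. timeout(0):  <0:coor t1 ->
2. deliver 0→2:  <2:part t1 ->
3. deliver 2→0:  nop
4. deliver 0→4:  <4:part t1 ->
5. deliver 4→0:  nop
6. propose(0,'p'):  <0:coor t2 ->
7. deliver 0→3:  <3:part t1 ->
8. deliver 3→0:  nop
9. deliver 0→2:  <2:part t2 ->
10. deliver 2→0:  nop
11. deliver 0→1:  <1:part t1 ->
12. deliver 1→0:  nop
13. deliver 0→3:  <3:part t2 ->
14. crash(4):  <4:✗part t1 ->
15. propose(0,'s'):  <0:coor t3 ->
16. deliver 0→2:  <2:part t3 ->
17. deliver 2→0:  nop
18. deliver 0→4:  nop
19. deliver 4→0:  nop
20. propose(0,'q'):  <0:coor t4 ->
21. timeout(0):  <0:coor t5 ->
22. recover(4):  <4:part t1 ->
23. deliver 0→2:  <2:part t4 ->
24. deliver 2→0:  nop
25. deliver 4→3:  nop
26. deliver 0→4:  <4:part t2 ->
27. deliver 1→4:  nop
28. deliver 0→3:  <3:part t3 ->
29. propose(0,'z'):  <0:coor t6 ->
30. deliver 0→3:  <3:part t4 ->
31. deliver 3→0:  nop

4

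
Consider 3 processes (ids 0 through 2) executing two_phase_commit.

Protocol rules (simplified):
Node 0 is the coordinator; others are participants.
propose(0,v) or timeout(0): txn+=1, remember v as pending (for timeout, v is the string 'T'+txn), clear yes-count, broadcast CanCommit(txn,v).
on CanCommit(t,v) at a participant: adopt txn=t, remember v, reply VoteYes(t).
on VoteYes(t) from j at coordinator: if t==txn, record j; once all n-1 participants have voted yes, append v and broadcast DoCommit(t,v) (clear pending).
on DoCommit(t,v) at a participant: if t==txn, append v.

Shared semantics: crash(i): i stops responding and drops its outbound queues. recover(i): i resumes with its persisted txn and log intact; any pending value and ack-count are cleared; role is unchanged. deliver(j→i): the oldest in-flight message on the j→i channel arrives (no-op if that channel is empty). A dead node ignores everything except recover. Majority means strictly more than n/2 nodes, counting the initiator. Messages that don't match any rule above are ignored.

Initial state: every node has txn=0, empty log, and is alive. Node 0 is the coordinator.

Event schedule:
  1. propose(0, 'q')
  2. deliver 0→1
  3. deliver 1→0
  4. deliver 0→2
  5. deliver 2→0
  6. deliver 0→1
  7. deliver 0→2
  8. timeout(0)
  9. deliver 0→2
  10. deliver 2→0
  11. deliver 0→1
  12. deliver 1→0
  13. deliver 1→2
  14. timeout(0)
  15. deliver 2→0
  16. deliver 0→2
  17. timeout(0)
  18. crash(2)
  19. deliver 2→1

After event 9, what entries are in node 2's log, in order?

q

[1] propose(0,'q') → N0(coor t1 [-])
[2] deliver 0→1 → N1(part t1 [-])
[3] deliver 1→0 → ∅
[4] deliver 0→2 → N2(part t1 [-])
[5] deliver 2→0 → N0(coor t1 [q])
[6] deliver 0→1 → N1(part t1 [q])
[7] deliver 0→2 → N2(part t1 [q])
[8] timeout(0) → N0(coor t2 [q])
[9] deliver 0→2 → N2(part t2 [q])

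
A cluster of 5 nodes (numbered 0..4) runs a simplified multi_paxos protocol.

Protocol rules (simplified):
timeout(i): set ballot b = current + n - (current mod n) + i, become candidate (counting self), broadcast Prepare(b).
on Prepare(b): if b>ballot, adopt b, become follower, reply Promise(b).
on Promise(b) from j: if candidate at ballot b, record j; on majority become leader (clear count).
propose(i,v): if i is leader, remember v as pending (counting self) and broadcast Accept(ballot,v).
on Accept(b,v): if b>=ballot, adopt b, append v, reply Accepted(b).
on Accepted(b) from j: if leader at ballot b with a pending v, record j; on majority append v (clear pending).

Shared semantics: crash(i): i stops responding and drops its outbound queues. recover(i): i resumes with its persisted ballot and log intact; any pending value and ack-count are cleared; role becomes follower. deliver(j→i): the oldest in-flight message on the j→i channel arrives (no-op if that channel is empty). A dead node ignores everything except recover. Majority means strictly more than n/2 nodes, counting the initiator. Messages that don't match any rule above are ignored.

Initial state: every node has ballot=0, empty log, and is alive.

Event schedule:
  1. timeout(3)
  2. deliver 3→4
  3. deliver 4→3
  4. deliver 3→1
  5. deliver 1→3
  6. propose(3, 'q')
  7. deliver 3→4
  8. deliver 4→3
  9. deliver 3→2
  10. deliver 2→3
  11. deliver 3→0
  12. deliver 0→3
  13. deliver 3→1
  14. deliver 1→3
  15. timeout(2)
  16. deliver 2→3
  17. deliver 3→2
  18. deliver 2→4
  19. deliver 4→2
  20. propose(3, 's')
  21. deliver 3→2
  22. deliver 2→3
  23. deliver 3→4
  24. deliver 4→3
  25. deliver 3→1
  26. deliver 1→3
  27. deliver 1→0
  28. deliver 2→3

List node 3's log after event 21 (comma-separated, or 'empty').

q

[1] timeout(3) → N3(cand b8 [-])
[2] deliver 3→4 → N4(foll b8 [-])
[3] deliver 4→3 → ∅
[4] deliver 3→1 → N1(foll b8 [-])
[5] deliver 1→3 → N3(lead b8 [-])
[6] propose(3,'q') → ∅
[7] deliver 3→4 → N4(foll b8 [q])
[8] deliver 4→3 → ∅
[9] deliver 3→2 → N2(foll b8 [-])
[10] deliver 2→3 → ∅
[11] deliver 3→0 → N0(foll b8 [-])
[12] deliver 0→3 → ∅
[13] deliver 3→1 → N1(foll b8 [q])
[14] deliver 1→3 → N3(lead b8 [q])
[15] timeout(2) → N2(cand b12 [-])
[16] deliver 2→3 → N3(foll b12 [q])
[17] deliver 3→2 → ∅
[18] deliver 2→4 → N4(foll b12 [q])
[19] deliver 4→2 → ∅
[20] propose(3,'s') → ∅
[21] deliver 3→2 → N2(lead b12 [-])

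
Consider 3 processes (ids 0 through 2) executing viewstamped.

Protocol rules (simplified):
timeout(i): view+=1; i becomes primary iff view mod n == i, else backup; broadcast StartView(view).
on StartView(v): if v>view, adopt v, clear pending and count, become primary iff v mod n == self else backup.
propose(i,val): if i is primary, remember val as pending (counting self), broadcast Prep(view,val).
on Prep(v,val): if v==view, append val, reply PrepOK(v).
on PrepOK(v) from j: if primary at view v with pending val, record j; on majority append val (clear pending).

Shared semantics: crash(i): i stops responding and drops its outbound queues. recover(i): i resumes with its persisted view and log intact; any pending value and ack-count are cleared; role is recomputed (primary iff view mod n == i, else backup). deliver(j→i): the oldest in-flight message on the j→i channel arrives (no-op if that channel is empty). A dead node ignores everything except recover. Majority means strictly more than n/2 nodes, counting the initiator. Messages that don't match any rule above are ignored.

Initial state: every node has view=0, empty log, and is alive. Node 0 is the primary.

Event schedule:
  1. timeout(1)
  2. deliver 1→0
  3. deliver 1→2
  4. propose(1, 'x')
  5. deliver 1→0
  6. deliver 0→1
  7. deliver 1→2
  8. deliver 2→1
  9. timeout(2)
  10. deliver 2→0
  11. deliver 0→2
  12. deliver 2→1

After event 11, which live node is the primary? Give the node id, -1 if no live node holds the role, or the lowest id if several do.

after 1 — timeout(1): n1:prim/v1/[-]
after 2 — deliver 1→0: n0:back/v1/[-]
after 3 — deliver 1→2: n2:back/v1/[-]
after 4 — propose(1,'x'): ·
after 5 — deliver 1→0: n0:back/v1/[x]
after 6 — deliver 0→1: n1:prim/v1/[x]
after 7 — deliver 1→2: n2:back/v1/[x]
after 8 — deliver 2→1: ·
after 9 — timeout(2): n2:prim/v2/[x]
after 10 — deliver 2→0: n0:back/v2/[x]
after 11 — deliver 0→2: ·

1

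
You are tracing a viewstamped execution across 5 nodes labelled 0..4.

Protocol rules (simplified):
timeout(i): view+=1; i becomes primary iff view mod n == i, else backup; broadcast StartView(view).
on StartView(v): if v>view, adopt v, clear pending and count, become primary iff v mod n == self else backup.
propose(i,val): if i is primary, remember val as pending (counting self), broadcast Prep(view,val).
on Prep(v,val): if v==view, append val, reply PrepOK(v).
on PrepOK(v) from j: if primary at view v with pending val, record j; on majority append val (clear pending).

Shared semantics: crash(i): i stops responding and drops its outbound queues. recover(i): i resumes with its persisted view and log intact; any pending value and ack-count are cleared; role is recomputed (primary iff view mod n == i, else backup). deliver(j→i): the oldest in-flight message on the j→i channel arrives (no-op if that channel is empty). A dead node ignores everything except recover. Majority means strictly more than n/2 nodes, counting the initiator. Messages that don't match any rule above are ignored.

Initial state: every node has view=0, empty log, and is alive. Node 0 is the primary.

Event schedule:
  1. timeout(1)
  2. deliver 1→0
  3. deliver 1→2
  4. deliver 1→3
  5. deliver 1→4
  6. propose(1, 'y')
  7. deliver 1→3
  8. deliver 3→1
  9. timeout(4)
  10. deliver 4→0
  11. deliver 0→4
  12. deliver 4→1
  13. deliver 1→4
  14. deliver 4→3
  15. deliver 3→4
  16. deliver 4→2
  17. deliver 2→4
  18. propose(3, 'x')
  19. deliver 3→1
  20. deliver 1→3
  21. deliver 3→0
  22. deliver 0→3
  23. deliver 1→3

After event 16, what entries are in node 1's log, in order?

empty

e1 timeout(1): 1[prim,v=1,-]
e2 deliver 1→0: 0[back,v=1,-]
e3 deliver 1→2: 2[back,v=1,-]
e4 deliver 1→3: 3[back,v=1,-]
e5 deliver 1→4: 4[back,v=1,-]
e6 propose(1,'y'): ·
e7 deliver 1→3: 3[back,v=1,y]
e8 deliver 3→1: ·
e9 timeout(4): 4[back,v=2,-]
e10 deliver 4→0: 0[back,v=2,-]
e11 deliver 0→4: ·
e12 deliver 4→1: 1[back,v=2,-]
e13 deliver 1→4: ·
e14 deliver 4→3: 3[back,v=2,y]
e15 deliver 3→4: ·
e16 deliver 4→2: 2[prim,v=2,-]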